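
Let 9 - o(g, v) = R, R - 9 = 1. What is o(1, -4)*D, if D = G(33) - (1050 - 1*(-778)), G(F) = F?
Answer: 1795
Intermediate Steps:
D = -1795 (D = 33 - (1050 - 1*(-778)) = 33 - (1050 + 778) = 33 - 1*1828 = 33 - 1828 = -1795)
R = 10 (R = 9 + 1 = 10)
o(g, v) = -1 (o(g, v) = 9 - 1*10 = 9 - 10 = -1)
o(1, -4)*D = -1*(-1795) = 1795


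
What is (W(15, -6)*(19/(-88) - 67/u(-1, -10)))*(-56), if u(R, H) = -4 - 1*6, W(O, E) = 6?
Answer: -119826/55 ≈ -2178.7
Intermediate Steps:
u(R, H) = -10 (u(R, H) = -4 - 6 = -10)
(W(15, -6)*(19/(-88) - 67/u(-1, -10)))*(-56) = (6*(19/(-88) - 67/(-10)))*(-56) = (6*(19*(-1/88) - 67*(-⅒)))*(-56) = (6*(-19/88 + 67/10))*(-56) = (6*(2853/440))*(-56) = (8559/220)*(-56) = -119826/55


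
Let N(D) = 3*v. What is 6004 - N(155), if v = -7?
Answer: 6025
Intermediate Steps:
N(D) = -21 (N(D) = 3*(-7) = -21)
6004 - N(155) = 6004 - 1*(-21) = 6004 + 21 = 6025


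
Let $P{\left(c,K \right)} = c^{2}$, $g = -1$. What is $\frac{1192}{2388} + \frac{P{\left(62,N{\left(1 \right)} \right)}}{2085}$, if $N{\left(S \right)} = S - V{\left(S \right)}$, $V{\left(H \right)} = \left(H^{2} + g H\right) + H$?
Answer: $\frac{324022}{138305} \approx 2.3428$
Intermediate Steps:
$V{\left(H \right)} = H^{2}$ ($V{\left(H \right)} = \left(H^{2} - H\right) + H = H^{2}$)
$N{\left(S \right)} = S - S^{2}$
$\frac{1192}{2388} + \frac{P{\left(62,N{\left(1 \right)} \right)}}{2085} = \frac{1192}{2388} + \frac{62^{2}}{2085} = 1192 \cdot \frac{1}{2388} + 3844 \cdot \frac{1}{2085} = \frac{298}{597} + \frac{3844}{2085} = \frac{324022}{138305}$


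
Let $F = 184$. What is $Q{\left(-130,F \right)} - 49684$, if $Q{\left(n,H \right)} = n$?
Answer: $-49814$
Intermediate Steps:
$Q{\left(-130,F \right)} - 49684 = -130 - 49684 = -49814$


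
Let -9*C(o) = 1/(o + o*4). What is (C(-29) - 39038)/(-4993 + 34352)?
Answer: -50944589/38313495 ≈ -1.3297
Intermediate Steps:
C(o) = -1/(45*o) (C(o) = -1/(9*(o + o*4)) = -1/(9*(o + 4*o)) = -1/(5*o)/9 = -1/(45*o))
(C(-29) - 39038)/(-4993 + 34352) = (-1/45/(-29) - 39038)/(-4993 + 34352) = (-1/45*(-1/29) - 39038)/29359 = (1/1305 - 39038)*(1/29359) = -50944589/1305*1/29359 = -50944589/38313495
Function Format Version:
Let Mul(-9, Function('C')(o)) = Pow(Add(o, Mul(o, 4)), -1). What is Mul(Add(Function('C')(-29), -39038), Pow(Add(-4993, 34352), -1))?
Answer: Rational(-50944589, 38313495) ≈ -1.3297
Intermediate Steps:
Function('C')(o) = Mul(Rational(-1, 45), Pow(o, -1)) (Function('C')(o) = Mul(Rational(-1, 9), Pow(Add(o, Mul(o, 4)), -1)) = Mul(Rational(-1, 9), Pow(Add(o, Mul(4, o)), -1)) = Mul(Rational(-1, 9), Pow(Mul(5, o), -1)) = Mul(Rational(-1, 9), Mul(Rational(1, 5), Pow(o, -1))) = Mul(Rational(-1, 45), Pow(o, -1)))
Mul(Add(Function('C')(-29), -39038), Pow(Add(-4993, 34352), -1)) = Mul(Add(Mul(Rational(-1, 45), Pow(-29, -1)), -39038), Pow(Add(-4993, 34352), -1)) = Mul(Add(Mul(Rational(-1, 45), Rational(-1, 29)), -39038), Pow(29359, -1)) = Mul(Add(Rational(1, 1305), -39038), Rational(1, 29359)) = Mul(Rational(-50944589, 1305), Rational(1, 29359)) = Rational(-50944589, 38313495)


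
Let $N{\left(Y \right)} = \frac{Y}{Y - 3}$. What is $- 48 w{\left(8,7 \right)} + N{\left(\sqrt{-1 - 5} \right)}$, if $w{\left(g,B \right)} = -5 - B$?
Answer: $\frac{2882}{5} - \frac{i \sqrt{6}}{5} \approx 576.4 - 0.4899 i$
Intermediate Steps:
$N{\left(Y \right)} = \frac{Y}{-3 + Y}$
$- 48 w{\left(8,7 \right)} + N{\left(\sqrt{-1 - 5} \right)} = - 48 \left(-5 - 7\right) + \frac{\sqrt{-1 - 5}}{-3 + \sqrt{-1 - 5}} = \left(-48\right) \left(-12\right) + \frac{\sqrt{-1 - 5}}{-3 + \sqrt{-1 - 5}} = 576 + \frac{\sqrt{-6}}{-3 + \sqrt{-6}} = 576 + \frac{i \sqrt{6}}{-3 + i \sqrt{6}}$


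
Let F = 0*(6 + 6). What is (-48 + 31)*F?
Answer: 0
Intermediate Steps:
F = 0 (F = 0*12 = 0)
(-48 + 31)*F = (-48 + 31)*0 = -17*0 = 0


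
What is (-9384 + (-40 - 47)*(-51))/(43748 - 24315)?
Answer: -4947/19433 ≈ -0.25457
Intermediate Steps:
(-9384 + (-40 - 47)*(-51))/(43748 - 24315) = (-9384 - 87*(-51))/19433 = (-9384 + 4437)*(1/19433) = -4947*1/19433 = -4947/19433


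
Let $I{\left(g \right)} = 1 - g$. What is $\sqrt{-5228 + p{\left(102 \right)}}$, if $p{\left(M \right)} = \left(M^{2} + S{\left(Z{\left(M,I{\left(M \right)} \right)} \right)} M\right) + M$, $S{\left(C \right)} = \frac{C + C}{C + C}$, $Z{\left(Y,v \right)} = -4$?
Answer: $2 \sqrt{1345} \approx 73.349$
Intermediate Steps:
$S{\left(C \right)} = 1$ ($S{\left(C \right)} = \frac{2 C}{2 C} = 2 C \frac{1}{2 C} = 1$)
$p{\left(M \right)} = M^{2} + 2 M$ ($p{\left(M \right)} = \left(M^{2} + 1 M\right) + M = \left(M^{2} + M\right) + M = \left(M + M^{2}\right) + M = M^{2} + 2 M$)
$\sqrt{-5228 + p{\left(102 \right)}} = \sqrt{-5228 + 102 \left(2 + 102\right)} = \sqrt{-5228 + 102 \cdot 104} = \sqrt{-5228 + 10608} = \sqrt{5380} = 2 \sqrt{1345}$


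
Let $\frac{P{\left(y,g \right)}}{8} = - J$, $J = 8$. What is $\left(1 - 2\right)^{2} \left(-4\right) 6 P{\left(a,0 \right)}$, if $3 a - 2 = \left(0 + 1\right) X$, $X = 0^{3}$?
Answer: $1536$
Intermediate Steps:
$X = 0$
$a = \frac{2}{3}$ ($a = \frac{2}{3} + \frac{\left(0 + 1\right) 0}{3} = \frac{2}{3} + \frac{1 \cdot 0}{3} = \frac{2}{3} + \frac{1}{3} \cdot 0 = \frac{2}{3} + 0 = \frac{2}{3} \approx 0.66667$)
$P{\left(y,g \right)} = -64$ ($P{\left(y,g \right)} = 8 \left(\left(-1\right) 8\right) = 8 \left(-8\right) = -64$)
$\left(1 - 2\right)^{2} \left(-4\right) 6 P{\left(a,0 \right)} = \left(1 - 2\right)^{2} \left(-4\right) 6 \left(-64\right) = \left(-1\right)^{2} \left(-4\right) 6 \left(-64\right) = 1 \left(-4\right) 6 \left(-64\right) = \left(-4\right) 6 \left(-64\right) = \left(-24\right) \left(-64\right) = 1536$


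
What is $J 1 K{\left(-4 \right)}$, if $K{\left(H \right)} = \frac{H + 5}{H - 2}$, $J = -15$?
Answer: $\frac{5}{2} \approx 2.5$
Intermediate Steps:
$K{\left(H \right)} = \frac{5 + H}{-2 + H}$
$J 1 K{\left(-4 \right)} = \left(-15\right) 1 \frac{5 - 4}{-2 - 4} = - 15 \frac{1}{-6} \cdot 1 = - 15 \left(\left(- \frac{1}{6}\right) 1\right) = \left(-15\right) \left(- \frac{1}{6}\right) = \frac{5}{2}$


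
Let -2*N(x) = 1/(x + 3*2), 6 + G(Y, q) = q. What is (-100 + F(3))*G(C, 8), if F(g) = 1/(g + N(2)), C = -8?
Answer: -9368/47 ≈ -199.32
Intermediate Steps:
G(Y, q) = -6 + q
N(x) = -1/(2*(6 + x)) (N(x) = -1/(2*(x + 3*2)) = -1/(2*(x + 6)) = -1/(2*(6 + x)))
F(g) = 1/(-1/16 + g) (F(g) = 1/(g - 1/(12 + 2*2)) = 1/(g - 1/(12 + 4)) = 1/(g - 1/16) = 1/(-1/16 + g))
(-100 + F(3))*G(C, 8) = (-100 + 16/(-1 + 16*3))*(-6 + 8) = (-100 + 16/(-1 + 48))*2 = (-100 + 16/47)*2 = -4684/47*2 = -9368/47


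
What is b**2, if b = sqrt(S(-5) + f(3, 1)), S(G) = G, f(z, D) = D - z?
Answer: -7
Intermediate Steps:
b = I*sqrt(7) (b = sqrt(-5 + (1 - 1*3)) = sqrt(-5 + (1 - 3)) = sqrt(-5 - 2) = sqrt(-7) = I*sqrt(7) ≈ 2.6458*I)
b**2 = (I*sqrt(7))**2 = -7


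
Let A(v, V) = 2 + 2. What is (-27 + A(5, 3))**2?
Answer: 529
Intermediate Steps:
A(v, V) = 4
(-27 + A(5, 3))**2 = (-27 + 4)**2 = (-23)**2 = 529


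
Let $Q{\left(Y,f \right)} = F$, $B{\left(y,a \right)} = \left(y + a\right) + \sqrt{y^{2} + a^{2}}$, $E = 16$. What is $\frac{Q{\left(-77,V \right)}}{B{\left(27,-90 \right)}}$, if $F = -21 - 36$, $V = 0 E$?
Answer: $- \frac{133}{180} - \frac{19 \sqrt{109}}{180} \approx -1.8409$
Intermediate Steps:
$V = 0$ ($V = 0 \cdot 16 = 0$)
$B{\left(y,a \right)} = a + y + \sqrt{a^{2} + y^{2}}$ ($B{\left(y,a \right)} = \left(a + y\right) + \sqrt{a^{2} + y^{2}} = a + y + \sqrt{a^{2} + y^{2}}$)
$F = -57$
$Q{\left(Y,f \right)} = -57$
$\frac{Q{\left(-77,V \right)}}{B{\left(27,-90 \right)}} = - \frac{57}{-90 + 27 + \sqrt{\left(-90\right)^{2} + 27^{2}}} = - \frac{57}{-90 + 27 + \sqrt{8100 + 729}} = - \frac{57}{-90 + 27 + \sqrt{8829}} = - \frac{57}{-90 + 27 + 9 \sqrt{109}} = - \frac{57}{-63 + 9 \sqrt{109}}$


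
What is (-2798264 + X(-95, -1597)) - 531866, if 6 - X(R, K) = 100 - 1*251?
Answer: -3329973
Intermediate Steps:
X(R, K) = 157 (X(R, K) = 6 - (100 - 1*251) = 6 - (100 - 251) = 6 - 1*(-151) = 6 + 151 = 157)
(-2798264 + X(-95, -1597)) - 531866 = (-2798264 + 157) - 531866 = -2798107 - 531866 = -3329973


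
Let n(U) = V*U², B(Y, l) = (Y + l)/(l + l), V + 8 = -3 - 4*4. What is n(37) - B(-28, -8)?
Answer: -147861/4 ≈ -36965.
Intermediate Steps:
V = -27 (V = -8 + (-3 - 4*4) = -8 + (-3 - 16) = -8 - 19 = -27)
B(Y, l) = (Y + l)/(2*l) (B(Y, l) = (Y + l)/((2*l)) = (Y + l)*(1/(2*l)) = (Y + l)/(2*l))
n(U) = -27*U²
n(37) - B(-28, -8) = -27*37² - (-28 - 8)/(2*(-8)) = -27*1369 - (-1)*(-36)/(2*8) = -36963 - 1*9/4 = -36963 - 9/4 = -147861/4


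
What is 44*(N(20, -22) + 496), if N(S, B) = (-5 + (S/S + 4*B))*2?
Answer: 13728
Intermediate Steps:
N(S, B) = -8 + 8*B (N(S, B) = (-5 + (1 + 4*B))*2 = (-4 + 4*B)*2 = -8 + 8*B)
44*(N(20, -22) + 496) = 44*((-8 + 8*(-22)) + 496) = 44*((-8 - 176) + 496) = 44*(-184 + 496) = 44*312 = 13728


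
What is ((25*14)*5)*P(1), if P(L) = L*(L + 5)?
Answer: 10500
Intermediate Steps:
P(L) = L*(5 + L)
((25*14)*5)*P(1) = ((25*14)*5)*(1*(5 + 1)) = (350*5)*(1*6) = 1750*6 = 10500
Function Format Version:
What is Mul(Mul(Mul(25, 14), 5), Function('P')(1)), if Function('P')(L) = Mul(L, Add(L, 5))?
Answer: 10500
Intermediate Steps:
Function('P')(L) = Mul(L, Add(5, L))
Mul(Mul(Mul(25, 14), 5), Function('P')(1)) = Mul(Mul(Mul(25, 14), 5), Mul(1, Add(5, 1))) = Mul(Mul(350, 5), Mul(1, 6)) = Mul(1750, 6) = 10500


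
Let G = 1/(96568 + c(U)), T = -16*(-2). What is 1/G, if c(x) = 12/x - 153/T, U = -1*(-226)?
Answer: 349172791/3616 ≈ 96563.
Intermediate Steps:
U = 226
T = 32
c(x) = -153/32 + 12/x (c(x) = 12/x - 153/32 = -153/32 + 12/x)
G = 3616/349172791 (G = 1/(96568 + (-153/32 + 12/226)) = 1/(96568 + (-153/32 + 12*(1/226))) = 1/(96568 + (-153/32 + 6/113)) = 1/(96568 - 17097/3616) = 1/(349172791/3616) = 3616/349172791 ≈ 1.0356e-5)
1/G = 1/(3616/349172791) = 349172791/3616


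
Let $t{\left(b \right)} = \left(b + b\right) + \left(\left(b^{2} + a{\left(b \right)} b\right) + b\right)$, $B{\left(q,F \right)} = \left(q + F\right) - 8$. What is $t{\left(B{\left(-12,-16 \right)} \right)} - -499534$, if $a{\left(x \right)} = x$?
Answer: $502018$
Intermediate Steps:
$B{\left(q,F \right)} = -8 + F + q$ ($B{\left(q,F \right)} = \left(F + q\right) - 8 = -8 + F + q$)
$t{\left(b \right)} = 2 b^{2} + 3 b$ ($t{\left(b \right)} = \left(b + b\right) + \left(\left(b^{2} + b b\right) + b\right) = 2 b + \left(\left(b^{2} + b^{2}\right) + b\right) = 2 b + \left(2 b^{2} + b\right) = 2 b + \left(b + 2 b^{2}\right) = 2 b^{2} + 3 b$)
$t{\left(B{\left(-12,-16 \right)} \right)} - -499534 = \left(-8 - 16 - 12\right) \left(3 + 2 \left(-8 - 16 - 12\right)\right) - -499534 = - 36 \left(3 + 2 \left(-36\right)\right) + 499534 = - 36 \left(3 - 72\right) + 499534 = \left(-36\right) \left(-69\right) + 499534 = 2484 + 499534 = 502018$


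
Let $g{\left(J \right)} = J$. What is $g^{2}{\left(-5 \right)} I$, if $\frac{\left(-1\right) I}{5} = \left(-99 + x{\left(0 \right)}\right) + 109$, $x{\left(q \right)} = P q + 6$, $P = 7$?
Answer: $-2000$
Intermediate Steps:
$x{\left(q \right)} = 6 + 7 q$ ($x{\left(q \right)} = 7 q + 6 = 6 + 7 q$)
$I = -80$ ($I = - 5 \left(\left(-99 + \left(6 + 7 \cdot 0\right)\right) + 109\right) = - 5 \left(\left(-99 + \left(6 + 0\right)\right) + 109\right) = - 5 \left(\left(-99 + 6\right) + 109\right) = - 5 \left(-93 + 109\right) = \left(-5\right) 16 = -80$)
$g^{2}{\left(-5 \right)} I = \left(-5\right)^{2} \left(-80\right) = 25 \left(-80\right) = -2000$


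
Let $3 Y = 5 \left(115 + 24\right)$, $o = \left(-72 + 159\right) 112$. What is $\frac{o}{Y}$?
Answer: $\frac{29232}{695} \approx 42.06$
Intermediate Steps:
$o = 9744$ ($o = 87 \cdot 112 = 9744$)
$Y = \frac{695}{3}$ ($Y = \frac{5 \left(115 + 24\right)}{3} = \frac{5 \cdot 139}{3} = \frac{1}{3} \cdot 695 = \frac{695}{3} \approx 231.67$)
$\frac{o}{Y} = \frac{9744}{\frac{695}{3}} = 9744 \cdot \frac{3}{695} = \frac{29232}{695}$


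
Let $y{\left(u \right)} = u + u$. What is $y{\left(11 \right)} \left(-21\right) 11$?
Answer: $-5082$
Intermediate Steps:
$y{\left(u \right)} = 2 u$
$y{\left(11 \right)} \left(-21\right) 11 = 2 \cdot 11 \left(-21\right) 11 = 22 \left(-21\right) 11 = \left(-462\right) 11 = -5082$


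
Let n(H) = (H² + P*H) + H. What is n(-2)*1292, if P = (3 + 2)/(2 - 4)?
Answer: 9044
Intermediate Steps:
P = -5/2 (P = 5/(-2) = 5*(-½) = -5/2 ≈ -2.5000)
n(H) = H² - 3*H/2 (n(H) = (H² - 5*H/2) + H = H² - 3*H/2)
n(-2)*1292 = ((½)*(-2)*(-3 + 2*(-2)))*1292 = ((½)*(-2)*(-3 - 4))*1292 = ((½)*(-2)*(-7))*1292 = 7*1292 = 9044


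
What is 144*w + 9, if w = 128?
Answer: 18441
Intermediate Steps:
144*w + 9 = 144*128 + 9 = 18432 + 9 = 18441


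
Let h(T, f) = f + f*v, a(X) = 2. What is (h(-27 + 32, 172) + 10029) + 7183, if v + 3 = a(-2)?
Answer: 17212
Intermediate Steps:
v = -1 (v = -3 + 2 = -1)
h(T, f) = 0 (h(T, f) = f + f*(-1) = f - f = 0)
(h(-27 + 32, 172) + 10029) + 7183 = (0 + 10029) + 7183 = 10029 + 7183 = 17212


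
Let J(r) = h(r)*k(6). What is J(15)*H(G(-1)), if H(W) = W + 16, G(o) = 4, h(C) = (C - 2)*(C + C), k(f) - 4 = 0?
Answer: 31200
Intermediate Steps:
k(f) = 4 (k(f) = 4 + 0 = 4)
h(C) = 2*C*(-2 + C) (h(C) = (-2 + C)*(2*C) = 2*C*(-2 + C))
J(r) = 8*r*(-2 + r) (J(r) = (2*r*(-2 + r))*4 = 8*r*(-2 + r))
H(W) = 16 + W
J(15)*H(G(-1)) = (8*15*(-2 + 15))*(16 + 4) = (8*15*13)*20 = 1560*20 = 31200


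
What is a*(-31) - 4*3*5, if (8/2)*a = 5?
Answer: -395/4 ≈ -98.750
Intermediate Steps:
a = 5/4 (a = (1/4)*5 = 5/4 ≈ 1.2500)
a*(-31) - 4*3*5 = (5/4)*(-31) - 4*3*5 = -155/4 - 12*5 = -155/4 - 60 = -395/4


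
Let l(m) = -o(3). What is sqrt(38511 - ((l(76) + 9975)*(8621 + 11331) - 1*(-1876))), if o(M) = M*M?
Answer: I*sqrt(198804997) ≈ 14100.0*I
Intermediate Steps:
o(M) = M**2
l(m) = -9 (l(m) = -1*3**2 = -1*9 = -9)
sqrt(38511 - ((l(76) + 9975)*(8621 + 11331) - 1*(-1876))) = sqrt(38511 - ((-9 + 9975)*(8621 + 11331) - 1*(-1876))) = sqrt(38511 - (9966*19952 + 1876)) = sqrt(38511 - (198841632 + 1876)) = sqrt(38511 - 1*198843508) = sqrt(38511 - 198843508) = sqrt(-198804997) = I*sqrt(198804997)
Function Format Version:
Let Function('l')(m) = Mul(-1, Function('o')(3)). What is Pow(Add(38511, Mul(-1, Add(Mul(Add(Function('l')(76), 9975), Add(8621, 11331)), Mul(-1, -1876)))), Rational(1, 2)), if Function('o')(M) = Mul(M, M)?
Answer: Mul(I, Pow(198804997, Rational(1, 2))) ≈ Mul(14100., I)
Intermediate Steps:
Function('o')(M) = Pow(M, 2)
Function('l')(m) = -9 (Function('l')(m) = Mul(-1, Pow(3, 2)) = Mul(-1, 9) = -9)
Pow(Add(38511, Mul(-1, Add(Mul(Add(Function('l')(76), 9975), Add(8621, 11331)), Mul(-1, -1876)))), Rational(1, 2)) = Pow(Add(38511, Mul(-1, Add(Mul(Add(-9, 9975), Add(8621, 11331)), Mul(-1, -1876)))), Rational(1, 2)) = Pow(Add(38511, Mul(-1, Add(Mul(9966, 19952), 1876))), Rational(1, 2)) = Pow(Add(38511, Mul(-1, Add(198841632, 1876))), Rational(1, 2)) = Pow(Add(38511, Mul(-1, 198843508)), Rational(1, 2)) = Pow(Add(38511, -198843508), Rational(1, 2)) = Pow(-198804997, Rational(1, 2)) = Mul(I, Pow(198804997, Rational(1, 2)))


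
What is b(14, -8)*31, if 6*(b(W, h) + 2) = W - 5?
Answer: -31/2 ≈ -15.500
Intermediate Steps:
b(W, h) = -17/6 + W/6 (b(W, h) = -2 + (W - 5)/6 = -2 + (-5 + W)/6 = -2 + (-⅚ + W/6) = -17/6 + W/6)
b(14, -8)*31 = (-17/6 + (⅙)*14)*31 = (-17/6 + 7/3)*31 = -½*31 = -31/2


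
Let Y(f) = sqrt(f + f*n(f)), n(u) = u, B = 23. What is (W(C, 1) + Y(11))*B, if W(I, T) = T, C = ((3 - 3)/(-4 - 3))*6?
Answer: 23 + 46*sqrt(33) ≈ 287.25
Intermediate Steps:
Y(f) = sqrt(f + f**2) (Y(f) = sqrt(f + f*f) = sqrt(f + f**2))
C = 0 (C = (0/(-7))*6 = (0*(-1/7))*6 = 0*6 = 0)
(W(C, 1) + Y(11))*B = (1 + sqrt(11*(1 + 11)))*23 = (1 + sqrt(11*12))*23 = (1 + sqrt(132))*23 = (1 + 2*sqrt(33))*23 = 23 + 46*sqrt(33)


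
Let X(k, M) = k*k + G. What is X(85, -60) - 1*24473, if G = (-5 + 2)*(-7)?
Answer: -17227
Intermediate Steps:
G = 21 (G = -3*(-7) = 21)
X(k, M) = 21 + k² (X(k, M) = k*k + 21 = k² + 21 = 21 + k²)
X(85, -60) - 1*24473 = (21 + 85²) - 1*24473 = (21 + 7225) - 24473 = 7246 - 24473 = -17227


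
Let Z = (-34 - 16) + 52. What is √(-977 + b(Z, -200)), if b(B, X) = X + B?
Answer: 5*I*√47 ≈ 34.278*I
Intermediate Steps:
Z = 2 (Z = -50 + 52 = 2)
b(B, X) = B + X
√(-977 + b(Z, -200)) = √(-977 + (2 - 200)) = √(-977 - 198) = √(-1175) = 5*I*√47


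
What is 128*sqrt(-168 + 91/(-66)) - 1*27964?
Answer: -27964 + 64*I*sqrt(737814)/33 ≈ -27964.0 + 1665.9*I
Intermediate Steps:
128*sqrt(-168 + 91/(-66)) - 1*27964 = 128*sqrt(-168 + 91*(-1/66)) - 27964 = 128*sqrt(-168 - 91/66) - 27964 = 128*sqrt(-11179/66) - 27964 = 128*(I*sqrt(737814)/66) - 27964 = 64*I*sqrt(737814)/33 - 27964 = -27964 + 64*I*sqrt(737814)/33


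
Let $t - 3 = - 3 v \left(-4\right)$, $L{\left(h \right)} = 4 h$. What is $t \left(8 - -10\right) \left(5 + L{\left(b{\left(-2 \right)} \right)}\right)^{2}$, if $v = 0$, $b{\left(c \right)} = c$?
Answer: $486$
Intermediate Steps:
$t = 3$ ($t = 3 + \left(-3\right) 0 \left(-4\right) = 3 + 0 \left(-4\right) = 3 + 0 = 3$)
$t \left(8 - -10\right) \left(5 + L{\left(b{\left(-2 \right)} \right)}\right)^{2} = 3 \left(8 - -10\right) \left(5 + 4 \left(-2\right)\right)^{2} = 3 \left(8 + 10\right) \left(5 - 8\right)^{2} = 3 \cdot 18 \left(-3\right)^{2} = 54 \cdot 9 = 486$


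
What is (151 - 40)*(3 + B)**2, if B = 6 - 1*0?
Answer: 8991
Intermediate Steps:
B = 6 (B = 6 + 0 = 6)
(151 - 40)*(3 + B)**2 = (151 - 40)*(3 + 6)**2 = 111*9**2 = 111*81 = 8991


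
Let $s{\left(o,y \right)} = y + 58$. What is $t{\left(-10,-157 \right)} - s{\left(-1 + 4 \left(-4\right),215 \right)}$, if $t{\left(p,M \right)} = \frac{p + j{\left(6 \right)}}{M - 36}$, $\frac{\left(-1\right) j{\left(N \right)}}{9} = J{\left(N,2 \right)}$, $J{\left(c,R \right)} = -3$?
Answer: $- \frac{52706}{193} \approx -273.09$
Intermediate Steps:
$j{\left(N \right)} = 27$ ($j{\left(N \right)} = \left(-9\right) \left(-3\right) = 27$)
$t{\left(p,M \right)} = \frac{27 + p}{-36 + M}$ ($t{\left(p,M \right)} = \frac{p + 27}{M - 36} = \frac{27 + p}{-36 + M}$)
$s{\left(o,y \right)} = 58 + y$
$t{\left(-10,-157 \right)} - s{\left(-1 + 4 \left(-4\right),215 \right)} = \frac{27 - 10}{-36 - 157} - \left(58 + 215\right) = \frac{1}{-193} \cdot 17 - 273 = \left(- \frac{1}{193}\right) 17 - 273 = - \frac{17}{193} - 273 = - \frac{52706}{193}$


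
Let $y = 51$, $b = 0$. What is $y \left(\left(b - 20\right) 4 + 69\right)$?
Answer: $-561$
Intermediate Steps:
$y \left(\left(b - 20\right) 4 + 69\right) = 51 \left(\left(0 - 20\right) 4 + 69\right) = 51 \left(\left(-20\right) 4 + 69\right) = 51 \left(-80 + 69\right) = 51 \left(-11\right) = -561$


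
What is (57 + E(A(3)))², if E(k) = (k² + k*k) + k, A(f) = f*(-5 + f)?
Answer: 15129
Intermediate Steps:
E(k) = k + 2*k² (E(k) = (k² + k²) + k = 2*k² + k = k + 2*k²)
(57 + E(A(3)))² = (57 + (3*(-5 + 3))*(1 + 2*(3*(-5 + 3))))² = (57 + (3*(-2))*(1 + 2*(3*(-2))))² = (57 - 6*(1 + 2*(-6)))² = (57 - 6*(1 - 12))² = (57 - 6*(-11))² = (57 + 66)² = 123² = 15129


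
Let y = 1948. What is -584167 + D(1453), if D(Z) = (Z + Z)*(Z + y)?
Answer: 9299139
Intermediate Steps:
D(Z) = 2*Z*(1948 + Z) (D(Z) = (Z + Z)*(Z + 1948) = (2*Z)*(1948 + Z) = 2*Z*(1948 + Z))
-584167 + D(1453) = -584167 + 2*1453*(1948 + 1453) = -584167 + 2*1453*3401 = -584167 + 9883306 = 9299139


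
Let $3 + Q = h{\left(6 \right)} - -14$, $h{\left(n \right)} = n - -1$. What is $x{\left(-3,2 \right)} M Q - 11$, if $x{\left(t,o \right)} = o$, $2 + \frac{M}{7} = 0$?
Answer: $-515$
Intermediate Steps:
$h{\left(n \right)} = 1 + n$ ($h{\left(n \right)} = n + 1 = 1 + n$)
$M = -14$ ($M = -14 + 7 \cdot 0 = -14 + 0 = -14$)
$Q = 18$ ($Q = -3 + \left(\left(1 + 6\right) - -14\right) = -3 + \left(7 + 14\right) = -3 + 21 = 18$)
$x{\left(-3,2 \right)} M Q - 11 = 2 \left(-14\right) 18 - 11 = \left(-28\right) 18 - 11 = -504 - 11 = -515$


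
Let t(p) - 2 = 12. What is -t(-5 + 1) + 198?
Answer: 184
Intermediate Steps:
t(p) = 14 (t(p) = 2 + 12 = 14)
-t(-5 + 1) + 198 = -1*14 + 198 = -14 + 198 = 184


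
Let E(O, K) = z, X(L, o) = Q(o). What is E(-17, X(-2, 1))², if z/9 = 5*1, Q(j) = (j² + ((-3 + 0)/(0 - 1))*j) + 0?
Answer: 2025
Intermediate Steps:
Q(j) = j² + 3*j (Q(j) = (j² + (-3/(-1))*j) + 0 = (j² + (-3*(-1))*j) + 0 = (j² + 3*j) + 0 = j² + 3*j)
X(L, o) = o*(3 + o)
z = 45 (z = 9*(5*1) = 9*5 = 45)
E(O, K) = 45
E(-17, X(-2, 1))² = 45² = 2025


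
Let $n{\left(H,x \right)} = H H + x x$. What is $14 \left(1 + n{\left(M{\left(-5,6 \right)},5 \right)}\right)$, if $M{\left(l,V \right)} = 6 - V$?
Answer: $364$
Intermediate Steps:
$n{\left(H,x \right)} = H^{2} + x^{2}$
$14 \left(1 + n{\left(M{\left(-5,6 \right)},5 \right)}\right) = 14 \left(1 + \left(\left(6 - 6\right)^{2} + 5^{2}\right)\right) = 14 \left(1 + \left(\left(6 - 6\right)^{2} + 25\right)\right) = 14 \left(1 + \left(0^{2} + 25\right)\right) = 14 \left(1 + \left(0 + 25\right)\right) = 14 \left(1 + 25\right) = 14 \cdot 26 = 364$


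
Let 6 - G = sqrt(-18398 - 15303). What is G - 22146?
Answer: -22140 - I*sqrt(33701) ≈ -22140.0 - 183.58*I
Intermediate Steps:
G = 6 - I*sqrt(33701) (G = 6 - sqrt(-18398 - 15303) = 6 - sqrt(-33701) = 6 - I*sqrt(33701) ≈ 6.0 - 183.58*I)
G - 22146 = (6 - I*sqrt(33701)) - 22146 = -22140 - I*sqrt(33701)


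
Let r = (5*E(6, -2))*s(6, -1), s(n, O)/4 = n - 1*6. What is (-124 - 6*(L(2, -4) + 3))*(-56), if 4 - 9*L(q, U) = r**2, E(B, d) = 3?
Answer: 24304/3 ≈ 8101.3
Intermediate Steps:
s(n, O) = -24 + 4*n (s(n, O) = 4*(n - 1*6) = 4*(n - 6) = 4*(-6 + n) = -24 + 4*n)
r = 0 (r = (5*3)*(-24 + 4*6) = 15*(-24 + 24) = 15*0 = 0)
L(q, U) = 4/9 (L(q, U) = 4/9 - 1/9*0**2 = 4/9 - 1/9*0 = 4/9 + 0 = 4/9)
(-124 - 6*(L(2, -4) + 3))*(-56) = (-124 - 6*(4/9 + 3))*(-56) = (-124 - 6*31/9)*(-56) = (-124 - 62/3)*(-56) = -434/3*(-56) = 24304/3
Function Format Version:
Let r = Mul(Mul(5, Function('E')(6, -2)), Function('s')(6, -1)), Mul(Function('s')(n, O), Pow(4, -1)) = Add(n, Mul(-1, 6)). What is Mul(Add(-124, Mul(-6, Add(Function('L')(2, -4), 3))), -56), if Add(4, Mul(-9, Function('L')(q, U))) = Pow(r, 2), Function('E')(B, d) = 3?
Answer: Rational(24304, 3) ≈ 8101.3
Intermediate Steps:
Function('s')(n, O) = Add(-24, Mul(4, n)) (Function('s')(n, O) = Mul(4, Add(n, Mul(-1, 6))) = Mul(4, Add(n, -6)) = Mul(4, Add(-6, n)) = Add(-24, Mul(4, n)))
r = 0 (r = Mul(Mul(5, 3), Add(-24, Mul(4, 6))) = Mul(15, Add(-24, 24)) = Mul(15, 0) = 0)
Function('L')(q, U) = Rational(4, 9) (Function('L')(q, U) = Add(Rational(4, 9), Mul(Rational(-1, 9), Pow(0, 2))) = Add(Rational(4, 9), Mul(Rational(-1, 9), 0)) = Add(Rational(4, 9), 0) = Rational(4, 9))
Mul(Add(-124, Mul(-6, Add(Function('L')(2, -4), 3))), -56) = Mul(Add(-124, Mul(-6, Add(Rational(4, 9), 3))), -56) = Mul(Add(-124, Mul(-6, Rational(31, 9))), -56) = Mul(Add(-124, Rational(-62, 3)), -56) = Mul(Rational(-434, 3), -56) = Rational(24304, 3)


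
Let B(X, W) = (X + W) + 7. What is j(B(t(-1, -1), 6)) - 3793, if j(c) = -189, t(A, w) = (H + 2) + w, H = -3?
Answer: -3982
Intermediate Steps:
t(A, w) = -1 + w (t(A, w) = (-3 + 2) + w = -1 + w)
B(X, W) = 7 + W + X (B(X, W) = (W + X) + 7 = 7 + W + X)
j(B(t(-1, -1), 6)) - 3793 = -189 - 3793 = -3982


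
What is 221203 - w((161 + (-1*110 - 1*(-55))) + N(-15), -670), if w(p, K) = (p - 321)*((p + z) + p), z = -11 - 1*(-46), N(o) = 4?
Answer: 275008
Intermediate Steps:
z = 35 (z = -11 + 46 = 35)
w(p, K) = (-321 + p)*(35 + 2*p) (w(p, K) = (p - 321)*((p + 35) + p) = (-321 + p)*((35 + p) + p) = (-321 + p)*(35 + 2*p))
221203 - w((161 + (-1*110 - 1*(-55))) + N(-15), -670) = 221203 - (-11235 - 607*((161 + (-1*110 - 1*(-55))) + 4) + 2*((161 + (-1*110 - 1*(-55))) + 4)²) = 221203 - (-11235 - 607*((161 + (-110 + 55)) + 4) + 2*((161 + (-110 + 55)) + 4)²) = 221203 - (-11235 - 607*((161 - 55) + 4) + 2*((161 - 55) + 4)²) = 221203 - (-11235 - 607*(106 + 4) + 2*(106 + 4)²) = 221203 - (-11235 - 607*110 + 2*110²) = 221203 - (-11235 - 66770 + 2*12100) = 221203 - (-11235 - 66770 + 24200) = 221203 - 1*(-53805) = 221203 + 53805 = 275008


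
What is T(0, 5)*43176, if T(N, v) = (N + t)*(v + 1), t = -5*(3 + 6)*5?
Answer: -58287600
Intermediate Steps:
t = -225 (t = -5*9*5 = -45*5 = -225)
T(N, v) = (1 + v)*(-225 + N) (T(N, v) = (N - 225)*(v + 1) = (-225 + N)*(1 + v) = (1 + v)*(-225 + N))
T(0, 5)*43176 = (-225 + 0 - 225*5 + 0*5)*43176 = (-225 + 0 - 1125 + 0)*43176 = -1350*43176 = -58287600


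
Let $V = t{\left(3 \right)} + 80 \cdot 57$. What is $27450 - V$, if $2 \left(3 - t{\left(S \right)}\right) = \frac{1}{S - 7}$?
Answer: $\frac{183095}{8} \approx 22887.0$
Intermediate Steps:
$t{\left(S \right)} = 3 - \frac{1}{2 \left(-7 + S\right)}$ ($t{\left(S \right)} = 3 - \frac{1}{2 \left(S - 7\right)} = 3 - \frac{1}{2 \left(-7 + S\right)}$)
$V = \frac{36505}{8}$ ($V = \frac{-43 + 6 \cdot 3}{2 \left(-7 + 3\right)} + 80 \cdot 57 = \frac{-43 + 18}{2 \left(-4\right)} + 4560 = \frac{1}{2} \left(- \frac{1}{4}\right) \left(-25\right) + 4560 = \frac{25}{8} + 4560 = \frac{36505}{8} \approx 4563.1$)
$27450 - V = 27450 - \frac{36505}{8} = \frac{183095}{8}$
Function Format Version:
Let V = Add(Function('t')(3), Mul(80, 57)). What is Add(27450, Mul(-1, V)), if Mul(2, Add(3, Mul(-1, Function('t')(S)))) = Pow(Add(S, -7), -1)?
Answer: Rational(183095, 8) ≈ 22887.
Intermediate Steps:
Function('t')(S) = Add(3, Mul(Rational(-1, 2), Pow(Add(-7, S), -1))) (Function('t')(S) = Add(3, Mul(Rational(-1, 2), Pow(Add(S, -7), -1))) = Add(3, Mul(Rational(-1, 2), Pow(Add(-7, S), -1))))
V = Rational(36505, 8) (V = Add(Mul(Rational(1, 2), Pow(Add(-7, 3), -1), Add(-43, Mul(6, 3))), Mul(80, 57)) = Add(Mul(Rational(1, 2), Pow(-4, -1), Add(-43, 18)), 4560) = Add(Mul(Rational(1, 2), Rational(-1, 4), -25), 4560) = Add(Rational(25, 8), 4560) = Rational(36505, 8) ≈ 4563.1)
Add(27450, Mul(-1, V)) = Add(27450, Mul(-1, Rational(36505, 8))) = Add(27450, Rational(-36505, 8)) = Rational(183095, 8)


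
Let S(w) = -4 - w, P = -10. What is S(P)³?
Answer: 216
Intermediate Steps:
S(P)³ = (-4 - 1*(-10))³ = (-4 + 10)³ = 6³ = 216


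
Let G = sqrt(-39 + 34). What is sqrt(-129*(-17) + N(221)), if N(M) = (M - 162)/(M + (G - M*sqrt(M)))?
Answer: sqrt((484712 - 484653*sqrt(221) + 2193*I*sqrt(5))/(221 - 221*sqrt(221) + I*sqrt(5))) ≈ 46.829 - 0.e-7*I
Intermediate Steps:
G = I*sqrt(5) (G = sqrt(-5) = I*sqrt(5) ≈ 2.2361*I)
N(M) = (-162 + M)/(M - M**(3/2) + I*sqrt(5)) (N(M) = (M - 162)/(M + (I*sqrt(5) - M*sqrt(M))) = (-162 + M)/(M + (I*sqrt(5) - M**(3/2))) = (-162 + M)/(M + (-M**(3/2) + I*sqrt(5))) = (-162 + M)/(M - M**(3/2) + I*sqrt(5)))
sqrt(-129*(-17) + N(221)) = sqrt(-129*(-17) + (-162 + 221)/(221 - 221**(3/2) + I*sqrt(5))) = sqrt(2193 + 59/(221 - 221*sqrt(221) + I*sqrt(5)))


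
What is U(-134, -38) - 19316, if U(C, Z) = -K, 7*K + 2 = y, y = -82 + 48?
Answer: -135176/7 ≈ -19311.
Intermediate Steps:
y = -34
K = -36/7 (K = -2/7 + (⅐)*(-34) = -2/7 - 34/7 = -36/7 ≈ -5.1429)
U(C, Z) = 36/7 (U(C, Z) = -1*(-36/7) = 36/7)
U(-134, -38) - 19316 = 36/7 - 19316 = -135176/7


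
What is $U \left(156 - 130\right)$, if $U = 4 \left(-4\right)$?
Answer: $-416$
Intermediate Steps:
$U = -16$
$U \left(156 - 130\right) = - 16 \left(156 - 130\right) = \left(-16\right) 26 = -416$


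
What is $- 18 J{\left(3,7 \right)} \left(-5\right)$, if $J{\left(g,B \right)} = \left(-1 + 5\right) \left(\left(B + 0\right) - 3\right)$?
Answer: $1440$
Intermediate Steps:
$J{\left(g,B \right)} = -12 + 4 B$ ($J{\left(g,B \right)} = 4 \left(B - 3\right) = 4 \left(-3 + B\right) = -12 + 4 B$)
$- 18 J{\left(3,7 \right)} \left(-5\right) = - 18 \left(-12 + 4 \cdot 7\right) \left(-5\right) = - 18 \left(-12 + 28\right) \left(-5\right) = \left(-18\right) 16 \left(-5\right) = \left(-288\right) \left(-5\right) = 1440$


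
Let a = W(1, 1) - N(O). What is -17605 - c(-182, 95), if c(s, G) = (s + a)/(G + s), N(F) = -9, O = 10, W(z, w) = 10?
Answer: -1531798/87 ≈ -17607.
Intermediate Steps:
a = 19 (a = 10 - 1*(-9) = 10 + 9 = 19)
c(s, G) = (19 + s)/(G + s) (c(s, G) = (s + 19)/(G + s) = (19 + s)/(G + s))
-17605 - c(-182, 95) = -17605 - (19 - 182)/(95 - 182) = -17605 - (-163)/(-87) = -17605 - (-1)*(-163)/87 = -17605 - 1*163/87 = -17605 - 163/87 = -1531798/87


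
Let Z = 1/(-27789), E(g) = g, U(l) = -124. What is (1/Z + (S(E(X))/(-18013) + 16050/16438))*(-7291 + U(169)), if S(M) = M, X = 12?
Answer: 30505198430840190/148048847 ≈ 2.0605e+8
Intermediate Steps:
Z = -1/27789 ≈ -3.5985e-5
(1/Z + (S(E(X))/(-18013) + 16050/16438))*(-7291 + U(169)) = (1/(-1/27789) + (12/(-18013) + 16050/16438))*(-7291 - 124) = (-27789 + (12*(-1/18013) + 16050*(1/16438)))*(-7415) = (-27789 + (-12/18013 + 8025/8219))*(-7415) = (-27789 + 144455697/148048847)*(-7415) = -4113984953586/148048847*(-7415) = 30505198430840190/148048847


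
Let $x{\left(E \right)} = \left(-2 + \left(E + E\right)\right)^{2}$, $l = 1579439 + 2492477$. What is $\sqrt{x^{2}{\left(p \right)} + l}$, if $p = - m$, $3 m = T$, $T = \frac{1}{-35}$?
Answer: $\frac{2 \sqrt{123736451630299}}{11025} \approx 2017.9$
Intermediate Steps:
$T = - \frac{1}{35} \approx -0.028571$
$m = - \frac{1}{105}$ ($m = \frac{1}{3} \left(- \frac{1}{35}\right) = - \frac{1}{105} \approx -0.0095238$)
$l = 4071916$
$p = \frac{1}{105}$ ($p = \left(-1\right) \left(- \frac{1}{105}\right) = \frac{1}{105} \approx 0.0095238$)
$x{\left(E \right)} = \left(-2 + 2 E\right)^{2}$
$\sqrt{x^{2}{\left(p \right)} + l} = \sqrt{\left(4 \left(-1 + \frac{1}{105}\right)^{2}\right)^{2} + 4071916} = \sqrt{\left(4 \left(- \frac{104}{105}\right)^{2}\right)^{2} + 4071916} = \sqrt{\left(4 \cdot \frac{10816}{11025}\right)^{2} + 4071916} = \sqrt{\left(\frac{43264}{11025}\right)^{2} + 4071916} = \sqrt{\frac{1871773696}{121550625} + 4071916} = \sqrt{\frac{494945806521196}{121550625}} = \frac{2 \sqrt{123736451630299}}{11025}$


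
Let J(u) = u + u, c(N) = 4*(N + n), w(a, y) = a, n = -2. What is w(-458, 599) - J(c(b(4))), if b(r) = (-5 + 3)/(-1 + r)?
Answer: -1310/3 ≈ -436.67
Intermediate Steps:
b(r) = -2/(-1 + r)
c(N) = -8 + 4*N (c(N) = 4*(N - 2) = 4*(-2 + N) = -8 + 4*N)
J(u) = 2*u
w(-458, 599) - J(c(b(4))) = -458 - 2*(-8 + 4*(-2/(-1 + 4))) = -458 - 2*(-8 + 4*(-2/3)) = -458 - 2*(-8 + 4*(-2*⅓)) = -458 - 2*(-8 + 4*(-⅔)) = -458 - 2*(-8 - 8/3) = -458 - 2*(-32)/3 = -458 - 1*(-64/3) = -458 + 64/3 = -1310/3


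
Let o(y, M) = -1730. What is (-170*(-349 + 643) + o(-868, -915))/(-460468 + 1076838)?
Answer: -5171/61637 ≈ -0.083894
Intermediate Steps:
(-170*(-349 + 643) + o(-868, -915))/(-460468 + 1076838) = (-170*(-349 + 643) - 1730)/(-460468 + 1076838) = (-170*294 - 1730)/616370 = (-49980 - 1730)*(1/616370) = -51710*1/616370 = -5171/61637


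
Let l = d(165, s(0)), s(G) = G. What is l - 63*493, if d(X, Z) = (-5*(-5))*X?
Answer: -26934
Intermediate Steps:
d(X, Z) = 25*X
l = 4125 (l = 25*165 = 4125)
l - 63*493 = 4125 - 63*493 = 4125 - 31059 = -26934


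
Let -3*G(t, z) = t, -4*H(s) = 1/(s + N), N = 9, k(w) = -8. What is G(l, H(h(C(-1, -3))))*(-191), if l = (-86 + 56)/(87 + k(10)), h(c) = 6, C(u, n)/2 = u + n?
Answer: -1910/79 ≈ -24.177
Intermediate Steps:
C(u, n) = 2*n + 2*u (C(u, n) = 2*(u + n) = 2*(n + u) = 2*n + 2*u)
H(s) = -1/(4*(9 + s)) (H(s) = -1/(4*(s + 9)) = -1/(4*(9 + s)))
l = -30/79 (l = (-86 + 56)/(87 - 8) = -30/79 ≈ -0.37975)
G(t, z) = -t/3
G(l, H(h(C(-1, -3))))*(-191) = -⅓*(-30/79)*(-191) = (10/79)*(-191) = -1910/79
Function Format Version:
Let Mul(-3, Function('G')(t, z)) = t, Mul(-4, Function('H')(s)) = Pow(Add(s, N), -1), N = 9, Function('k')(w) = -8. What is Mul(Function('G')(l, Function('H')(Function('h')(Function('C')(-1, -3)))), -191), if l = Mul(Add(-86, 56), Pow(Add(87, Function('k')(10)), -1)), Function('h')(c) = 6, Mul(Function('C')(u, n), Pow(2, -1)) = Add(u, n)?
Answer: Rational(-1910, 79) ≈ -24.177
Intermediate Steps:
Function('C')(u, n) = Add(Mul(2, n), Mul(2, u)) (Function('C')(u, n) = Mul(2, Add(u, n)) = Mul(2, Add(n, u)) = Add(Mul(2, n), Mul(2, u)))
Function('H')(s) = Mul(Rational(-1, 4), Pow(Add(9, s), -1)) (Function('H')(s) = Mul(Rational(-1, 4), Pow(Add(s, 9), -1)) = Mul(Rational(-1, 4), Pow(Add(9, s), -1)))
l = Rational(-30, 79) (l = Mul(Add(-86, 56), Pow(Add(87, -8), -1)) = Mul(-30, Pow(79, -1)) = Mul(-30, Rational(1, 79)) = Rational(-30, 79) ≈ -0.37975)
Function('G')(t, z) = Mul(Rational(-1, 3), t)
Mul(Function('G')(l, Function('H')(Function('h')(Function('C')(-1, -3)))), -191) = Mul(Mul(Rational(-1, 3), Rational(-30, 79)), -191) = Mul(Rational(10, 79), -191) = Rational(-1910, 79)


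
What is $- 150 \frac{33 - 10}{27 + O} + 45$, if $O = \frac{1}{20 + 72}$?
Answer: $- \frac{41115}{497} \approx -82.726$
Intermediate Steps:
$O = \frac{1}{92} \approx 0.01087$
$- 150 \frac{33 - 10}{27 + O} + 45 = - 150 \frac{33 - 10}{27 + \frac{1}{92}} + 45 = - 150 \frac{23}{\frac{2485}{92}} + 45 = - 150 \cdot 23 \cdot \frac{92}{2485} + 45 = \left(-150\right) \frac{2116}{2485} + 45 = - \frac{63480}{497} + 45 = - \frac{41115}{497}$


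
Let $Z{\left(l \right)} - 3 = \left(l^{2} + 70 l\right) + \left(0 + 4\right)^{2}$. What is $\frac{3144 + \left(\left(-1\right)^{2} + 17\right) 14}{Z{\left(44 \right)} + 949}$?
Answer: $\frac{849}{1496} \approx 0.56751$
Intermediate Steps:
$Z{\left(l \right)} = 19 + l^{2} + 70 l$ ($Z{\left(l \right)} = 3 + \left(\left(l^{2} + 70 l\right) + \left(0 + 4\right)^{2}\right) = 3 + \left(\left(l^{2} + 70 l\right) + 4^{2}\right) = 3 + \left(\left(l^{2} + 70 l\right) + 16\right) = 3 + \left(16 + l^{2} + 70 l\right) = 19 + l^{2} + 70 l$)
$\frac{3144 + \left(\left(-1\right)^{2} + 17\right) 14}{Z{\left(44 \right)} + 949} = \frac{3144 + \left(\left(-1\right)^{2} + 17\right) 14}{\left(19 + 44^{2} + 70 \cdot 44\right) + 949} = \frac{3144 + \left(1 + 17\right) 14}{\left(19 + 1936 + 3080\right) + 949} = \frac{3144 + 18 \cdot 14}{5035 + 949} = \frac{3144 + 252}{5984} = 3396 \cdot \frac{1}{5984} = \frac{849}{1496}$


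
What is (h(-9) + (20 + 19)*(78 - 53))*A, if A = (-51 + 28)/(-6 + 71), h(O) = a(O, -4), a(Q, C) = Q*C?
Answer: -23253/65 ≈ -357.74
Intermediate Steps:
a(Q, C) = C*Q
h(O) = -4*O
A = -23/65 ≈ -0.35385
(h(-9) + (20 + 19)*(78 - 53))*A = (-4*(-9) + (20 + 19)*(78 - 53))*(-23/65) = (36 + 39*25)*(-23/65) = (36 + 975)*(-23/65) = 1011*(-23/65) = -23253/65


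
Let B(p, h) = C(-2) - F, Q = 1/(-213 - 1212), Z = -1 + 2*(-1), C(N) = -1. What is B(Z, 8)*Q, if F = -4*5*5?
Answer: -33/475 ≈ -0.069474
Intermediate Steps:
Z = -3 (Z = -1 - 2 = -3)
Q = -1/1425 (Q = 1/(-1425) = -1/1425 ≈ -0.00070175)
F = -100 (F = -20*5 = -100)
B(p, h) = 99 (B(p, h) = -1 - 1*(-100) = -1 + 100 = 99)
B(Z, 8)*Q = 99*(-1/1425) = -33/475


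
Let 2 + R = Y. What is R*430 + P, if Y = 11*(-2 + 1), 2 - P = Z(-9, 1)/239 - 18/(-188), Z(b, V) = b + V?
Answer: -125541407/22466 ≈ -5588.1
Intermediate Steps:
Z(b, V) = V + b
P = 43533/22466 (P = 2 - ((1 - 9)/239 - 18/(-188)) = 2 - (-8*1/239 - 18*(-1/188)) = 2 - (-8/239 + 9/94) = 2 - 1*1399/22466 = 2 - 1399/22466 = 43533/22466 ≈ 1.9377)
Y = -11 (Y = 11*(-1) = -11)
R = -13 (R = -2 - 11 = -13)
R*430 + P = -13*430 + 43533/22466 = -5590 + 43533/22466 = -125541407/22466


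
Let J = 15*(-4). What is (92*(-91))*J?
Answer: 502320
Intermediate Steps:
J = -60
(92*(-91))*J = (92*(-91))*(-60) = -8372*(-60) = 502320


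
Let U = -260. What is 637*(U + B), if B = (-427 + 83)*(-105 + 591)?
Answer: -106661828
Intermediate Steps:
B = -167184 (B = -344*486 = -167184)
637*(U + B) = 637*(-260 - 167184) = 637*(-167444) = -106661828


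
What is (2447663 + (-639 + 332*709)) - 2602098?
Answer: 80314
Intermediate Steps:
(2447663 + (-639 + 332*709)) - 2602098 = (2447663 + (-639 + 235388)) - 2602098 = (2447663 + 234749) - 2602098 = 2682412 - 2602098 = 80314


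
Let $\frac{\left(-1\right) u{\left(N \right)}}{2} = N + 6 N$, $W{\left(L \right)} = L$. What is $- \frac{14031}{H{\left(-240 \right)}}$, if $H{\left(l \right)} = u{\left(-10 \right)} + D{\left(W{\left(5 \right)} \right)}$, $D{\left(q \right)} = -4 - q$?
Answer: $- \frac{14031}{131} \approx -107.11$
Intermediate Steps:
$u{\left(N \right)} = - 14 N$ ($u{\left(N \right)} = - 2 \left(N + 6 N\right) = - 2 \cdot 7 N = - 14 N$)
$H{\left(l \right)} = 131$ ($H{\left(l \right)} = \left(-14\right) \left(-10\right) - 9 = 140 - 9 = 131$)
$- \frac{14031}{H{\left(-240 \right)}} = - \frac{14031}{131}$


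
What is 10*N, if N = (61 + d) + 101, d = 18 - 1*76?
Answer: 1040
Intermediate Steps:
d = -58 (d = 18 - 76 = -58)
N = 104 (N = (61 - 58) + 101 = 3 + 101 = 104)
10*N = 10*104 = 1040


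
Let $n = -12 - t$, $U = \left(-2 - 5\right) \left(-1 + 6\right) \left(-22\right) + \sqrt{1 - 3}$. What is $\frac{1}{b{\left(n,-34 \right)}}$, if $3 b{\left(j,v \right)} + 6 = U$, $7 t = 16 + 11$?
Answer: $\frac{382}{97283} - \frac{i \sqrt{2}}{194566} \approx 0.0039267 - 7.2686 \cdot 10^{-6} i$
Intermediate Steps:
$t = \frac{27}{7}$ ($t = \frac{16 + 11}{7} = \frac{1}{7} \cdot 27 = \frac{27}{7} \approx 3.8571$)
$U = 770 + i \sqrt{2}$ ($U = \left(-7\right) 5 \left(-22\right) + \sqrt{-2} = \left(-35\right) \left(-22\right) + i \sqrt{2} = 770 + i \sqrt{2} \approx 770.0 + 1.4142 i$)
$n = - \frac{111}{7}$ ($n = -12 - \frac{27}{7} = - \frac{111}{7} \approx -15.857$)
$b{\left(j,v \right)} = \frac{764}{3} + \frac{i \sqrt{2}}{3}$ ($b{\left(j,v \right)} = -2 + \frac{770 + i \sqrt{2}}{3} = -2 + \left(\frac{770}{3} + \frac{i \sqrt{2}}{3}\right) = \frac{764}{3} + \frac{i \sqrt{2}}{3}$)
$\frac{1}{b{\left(n,-34 \right)}} = \frac{1}{\frac{764}{3} + \frac{i \sqrt{2}}{3}}$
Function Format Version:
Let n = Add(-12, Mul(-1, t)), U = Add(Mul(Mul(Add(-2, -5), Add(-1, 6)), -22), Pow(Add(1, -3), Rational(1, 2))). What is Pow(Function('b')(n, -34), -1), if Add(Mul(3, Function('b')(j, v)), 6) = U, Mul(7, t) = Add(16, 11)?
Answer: Add(Rational(382, 97283), Mul(Rational(-1, 194566), I, Pow(2, Rational(1, 2)))) ≈ Add(0.0039267, Mul(-7.2686e-6, I))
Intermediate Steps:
t = Rational(27, 7) (t = Mul(Rational(1, 7), Add(16, 11)) = Mul(Rational(1, 7), 27) = Rational(27, 7) ≈ 3.8571)
U = Add(770, Mul(I, Pow(2, Rational(1, 2)))) (U = Add(Mul(Mul(-7, 5), -22), Pow(-2, Rational(1, 2))) = Add(Mul(-35, -22), Mul(I, Pow(2, Rational(1, 2)))) = Add(770, Mul(I, Pow(2, Rational(1, 2)))) ≈ Add(770.00, Mul(1.4142, I)))
n = Rational(-111, 7) (n = Add(-12, Mul(-1, Rational(27, 7))) = Add(-12, Rational(-27, 7)) = Rational(-111, 7) ≈ -15.857)
Function('b')(j, v) = Add(Rational(764, 3), Mul(Rational(1, 3), I, Pow(2, Rational(1, 2)))) (Function('b')(j, v) = Add(-2, Mul(Rational(1, 3), Add(770, Mul(I, Pow(2, Rational(1, 2)))))) = Add(-2, Add(Rational(770, 3), Mul(Rational(1, 3), I, Pow(2, Rational(1, 2))))) = Add(Rational(764, 3), Mul(Rational(1, 3), I, Pow(2, Rational(1, 2)))))
Pow(Function('b')(n, -34), -1) = Pow(Add(Rational(764, 3), Mul(Rational(1, 3), I, Pow(2, Rational(1, 2)))), -1)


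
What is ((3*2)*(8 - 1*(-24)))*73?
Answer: 14016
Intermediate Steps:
((3*2)*(8 - 1*(-24)))*73 = (6*(8 + 24))*73 = (6*32)*73 = 192*73 = 14016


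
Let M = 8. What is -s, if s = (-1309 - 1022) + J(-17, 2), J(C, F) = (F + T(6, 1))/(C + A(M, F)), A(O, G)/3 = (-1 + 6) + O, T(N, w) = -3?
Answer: 51283/22 ≈ 2331.0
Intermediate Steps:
A(O, G) = 15 + 3*O (A(O, G) = 3*((-1 + 6) + O) = 3*(5 + O) = 15 + 3*O)
J(C, F) = (-3 + F)/(39 + C) (J(C, F) = (F - 3)/(C + (15 + 3*8)) = (-3 + F)/(C + (15 + 24)) = (-3 + F)/(C + 39) = (-3 + F)/(39 + C))
s = -51283/22 (s = (-1309 - 1022) + (-3 + 2)/(39 - 17) = -2331 - 1/22 = -51283/22 ≈ -2331.0)
-s = -1*(-51283/22) = 51283/22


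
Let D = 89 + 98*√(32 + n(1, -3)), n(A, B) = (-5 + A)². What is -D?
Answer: -89 - 392*√3 ≈ -767.96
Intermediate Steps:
D = 89 + 392*√3 (D = 89 + 98*√(32 + (-5 + 1)²) = 89 + 98*√(32 + (-4)²) = 89 + 98*√(32 + 16) = 89 + 98*√48 = 89 + 98*(4*√3) = 89 + 392*√3 ≈ 767.96)
-D = -(89 + 392*√3) = -89 - 392*√3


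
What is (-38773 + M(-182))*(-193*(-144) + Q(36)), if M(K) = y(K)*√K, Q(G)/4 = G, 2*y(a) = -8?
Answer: -1083162528 - 111744*I*√182 ≈ -1.0832e+9 - 1.5075e+6*I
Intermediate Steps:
y(a) = -4 (y(a) = (½)*(-8) = -4)
Q(G) = 4*G
M(K) = -4*√K
(-38773 + M(-182))*(-193*(-144) + Q(36)) = (-38773 - 4*I*√182)*(-193*(-144) + 4*36) = (-38773 - 4*I*√182)*(27792 + 144) = (-38773 - 4*I*√182)*27936 = -1083162528 - 111744*I*√182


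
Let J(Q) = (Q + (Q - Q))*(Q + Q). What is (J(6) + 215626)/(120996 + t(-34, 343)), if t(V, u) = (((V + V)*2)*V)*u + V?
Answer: 107849/853497 ≈ 0.12636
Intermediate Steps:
J(Q) = 2*Q**2 (J(Q) = (Q + 0)*(2*Q) = Q*(2*Q) = 2*Q**2)
t(V, u) = V + 4*u*V**2 (t(V, u) = (((2*V)*2)*V)*u + V = ((4*V)*V)*u + V = (4*V**2)*u + V = 4*u*V**2 + V = V + 4*u*V**2)
(J(6) + 215626)/(120996 + t(-34, 343)) = (2*6**2 + 215626)/(120996 - 34*(1 + 4*(-34)*343)) = (2*36 + 215626)/(120996 - 34*(1 - 46648)) = (72 + 215626)/(120996 - 34*(-46647)) = 215698/(120996 + 1585998) = 215698/1706994 = 215698*(1/1706994) = 107849/853497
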